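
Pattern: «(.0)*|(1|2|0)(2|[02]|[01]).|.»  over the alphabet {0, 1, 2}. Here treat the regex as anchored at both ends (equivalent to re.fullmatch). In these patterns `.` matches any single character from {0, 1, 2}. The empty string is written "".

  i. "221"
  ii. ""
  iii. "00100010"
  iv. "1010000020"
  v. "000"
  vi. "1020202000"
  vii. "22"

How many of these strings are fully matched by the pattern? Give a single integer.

i → match
ii → match
iii → match
iv → match
v → match
vi → match
vii → no match
Total matched: 6

6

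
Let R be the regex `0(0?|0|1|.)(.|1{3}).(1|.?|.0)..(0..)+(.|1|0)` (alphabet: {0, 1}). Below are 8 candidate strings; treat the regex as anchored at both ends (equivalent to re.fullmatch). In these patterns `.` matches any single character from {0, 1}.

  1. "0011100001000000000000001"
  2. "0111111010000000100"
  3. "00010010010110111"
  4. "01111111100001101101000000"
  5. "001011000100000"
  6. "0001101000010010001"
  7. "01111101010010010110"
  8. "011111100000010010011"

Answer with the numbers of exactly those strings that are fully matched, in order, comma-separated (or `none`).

1 → no match
2 → match
3 → match
4 → no match
5 → no match
6 → no match
7 → no match
8 → match

2, 3, 8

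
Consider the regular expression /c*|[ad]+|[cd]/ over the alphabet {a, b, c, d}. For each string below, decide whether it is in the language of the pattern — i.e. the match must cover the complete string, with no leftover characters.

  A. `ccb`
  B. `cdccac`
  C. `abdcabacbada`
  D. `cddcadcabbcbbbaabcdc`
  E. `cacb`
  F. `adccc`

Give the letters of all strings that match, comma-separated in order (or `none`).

none

A → no match
B → no match
C → no match
D → no match
E → no match
F → no match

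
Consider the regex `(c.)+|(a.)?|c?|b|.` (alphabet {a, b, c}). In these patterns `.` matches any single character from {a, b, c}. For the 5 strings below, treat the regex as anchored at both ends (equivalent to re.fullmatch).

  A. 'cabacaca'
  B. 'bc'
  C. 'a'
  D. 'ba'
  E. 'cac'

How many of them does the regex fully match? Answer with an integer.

A → no match
B → no match
C → match
D → no match
E → no match
Total matched: 1

1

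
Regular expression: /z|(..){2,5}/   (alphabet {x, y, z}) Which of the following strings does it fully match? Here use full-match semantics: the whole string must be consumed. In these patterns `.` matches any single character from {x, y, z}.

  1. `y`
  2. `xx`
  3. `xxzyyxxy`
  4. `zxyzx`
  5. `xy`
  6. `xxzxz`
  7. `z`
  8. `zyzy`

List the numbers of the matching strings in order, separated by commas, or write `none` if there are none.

1 → no match
2 → no match
3 → match
4 → no match
5 → no match
6 → no match
7 → match
8 → match

3, 7, 8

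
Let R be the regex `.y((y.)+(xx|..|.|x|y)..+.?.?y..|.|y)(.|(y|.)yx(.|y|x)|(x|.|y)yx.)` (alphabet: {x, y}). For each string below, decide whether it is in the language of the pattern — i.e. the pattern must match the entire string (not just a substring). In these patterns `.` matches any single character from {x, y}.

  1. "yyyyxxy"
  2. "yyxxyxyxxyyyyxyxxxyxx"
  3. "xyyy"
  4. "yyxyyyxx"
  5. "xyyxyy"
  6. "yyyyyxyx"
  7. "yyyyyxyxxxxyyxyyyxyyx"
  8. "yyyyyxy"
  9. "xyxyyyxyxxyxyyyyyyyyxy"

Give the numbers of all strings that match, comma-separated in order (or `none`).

1 → no match
2 → no match
3 → match
4 → no match
5 → no match
6 → no match
7 → no match
8 → match
9 → no match

3, 8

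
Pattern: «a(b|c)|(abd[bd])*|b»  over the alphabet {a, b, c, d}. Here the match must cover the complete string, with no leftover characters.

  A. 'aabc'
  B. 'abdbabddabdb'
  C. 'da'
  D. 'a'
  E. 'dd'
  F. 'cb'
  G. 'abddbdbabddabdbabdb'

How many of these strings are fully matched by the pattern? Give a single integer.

1

A → no match
B → match
C → no match
D → no match
E → no match
F → no match
G → no match
Total matched: 1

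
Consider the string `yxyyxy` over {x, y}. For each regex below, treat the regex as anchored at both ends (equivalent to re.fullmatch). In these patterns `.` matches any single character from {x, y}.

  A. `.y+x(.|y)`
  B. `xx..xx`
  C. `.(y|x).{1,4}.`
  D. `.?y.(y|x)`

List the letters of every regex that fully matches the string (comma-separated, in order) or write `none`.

A → no match
B → no match — must start with `xx`
C → match
D → no match

C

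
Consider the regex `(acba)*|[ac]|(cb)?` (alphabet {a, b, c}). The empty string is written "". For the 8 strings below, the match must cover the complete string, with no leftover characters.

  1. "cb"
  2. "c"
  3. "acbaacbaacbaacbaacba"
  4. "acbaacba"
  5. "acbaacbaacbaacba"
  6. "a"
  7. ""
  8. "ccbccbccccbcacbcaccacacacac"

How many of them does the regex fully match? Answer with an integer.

1 → match
2 → match
3 → match
4 → match
5 → match
6 → match
7 → match
8 → no match
Total matched: 7

7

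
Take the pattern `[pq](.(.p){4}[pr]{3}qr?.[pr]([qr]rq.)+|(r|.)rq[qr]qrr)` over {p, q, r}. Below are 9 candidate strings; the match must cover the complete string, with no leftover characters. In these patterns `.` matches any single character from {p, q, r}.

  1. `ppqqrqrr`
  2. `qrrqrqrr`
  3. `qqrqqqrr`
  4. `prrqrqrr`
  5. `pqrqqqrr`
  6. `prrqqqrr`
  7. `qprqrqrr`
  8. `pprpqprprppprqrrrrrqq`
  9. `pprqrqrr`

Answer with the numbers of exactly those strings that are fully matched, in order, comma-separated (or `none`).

2, 3, 4, 5, 6, 7, 8, 9

1. `ppqqrqrr` → no match
2. `qrrqrqrr` → match
3. `qqrqqqrr` → match
4. `prrqrqrr` → match
5. `pqrqqqrr` → match
6. `prrqqqrr` → match
7. `qprqrqrr` → match
8 → match
9. `pprqrqrr` → match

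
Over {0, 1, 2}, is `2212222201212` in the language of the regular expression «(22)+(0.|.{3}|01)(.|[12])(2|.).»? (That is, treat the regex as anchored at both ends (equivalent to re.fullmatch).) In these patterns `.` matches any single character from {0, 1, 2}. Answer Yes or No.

No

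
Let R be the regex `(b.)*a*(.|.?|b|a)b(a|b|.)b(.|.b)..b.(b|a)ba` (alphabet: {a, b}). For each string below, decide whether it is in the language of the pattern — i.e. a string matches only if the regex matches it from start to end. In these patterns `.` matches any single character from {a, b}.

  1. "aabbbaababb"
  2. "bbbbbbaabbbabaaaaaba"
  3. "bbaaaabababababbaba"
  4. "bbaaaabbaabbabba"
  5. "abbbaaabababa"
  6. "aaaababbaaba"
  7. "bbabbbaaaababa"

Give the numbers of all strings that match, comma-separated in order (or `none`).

1 → no match — must end with "ba"
2 → no match
3 → no match
4 → no match
5 → no match
6 → no match
7 → no match

none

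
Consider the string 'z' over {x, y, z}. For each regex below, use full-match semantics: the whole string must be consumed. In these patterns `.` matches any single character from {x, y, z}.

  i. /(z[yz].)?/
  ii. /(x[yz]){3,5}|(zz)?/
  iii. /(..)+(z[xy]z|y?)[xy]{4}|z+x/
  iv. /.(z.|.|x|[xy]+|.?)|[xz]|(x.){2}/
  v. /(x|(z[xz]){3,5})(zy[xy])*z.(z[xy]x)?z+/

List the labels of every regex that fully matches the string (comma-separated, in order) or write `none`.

i → no match
ii → no match
iii → no match
iv → match
v → no match

iv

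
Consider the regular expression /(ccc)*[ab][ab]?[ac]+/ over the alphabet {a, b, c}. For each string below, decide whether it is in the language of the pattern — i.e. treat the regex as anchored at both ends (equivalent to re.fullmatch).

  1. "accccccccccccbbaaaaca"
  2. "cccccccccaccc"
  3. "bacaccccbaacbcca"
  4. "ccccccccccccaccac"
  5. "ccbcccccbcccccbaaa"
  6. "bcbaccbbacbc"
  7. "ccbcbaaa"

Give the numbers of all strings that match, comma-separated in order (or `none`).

1 → no match
2 → match
3 → no match
4 → match
5 → no match
6 → no match
7 → no match

2, 4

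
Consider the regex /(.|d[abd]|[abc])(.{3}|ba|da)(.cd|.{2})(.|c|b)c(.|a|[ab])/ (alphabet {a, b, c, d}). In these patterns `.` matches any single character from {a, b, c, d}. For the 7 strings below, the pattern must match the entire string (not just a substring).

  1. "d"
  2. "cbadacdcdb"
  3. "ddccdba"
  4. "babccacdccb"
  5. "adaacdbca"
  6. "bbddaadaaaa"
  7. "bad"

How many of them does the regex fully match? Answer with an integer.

1

1 → no match
2 → no match
3 → no match
4 → no match
5 → match
6 → no match
7 → no match
Total matched: 1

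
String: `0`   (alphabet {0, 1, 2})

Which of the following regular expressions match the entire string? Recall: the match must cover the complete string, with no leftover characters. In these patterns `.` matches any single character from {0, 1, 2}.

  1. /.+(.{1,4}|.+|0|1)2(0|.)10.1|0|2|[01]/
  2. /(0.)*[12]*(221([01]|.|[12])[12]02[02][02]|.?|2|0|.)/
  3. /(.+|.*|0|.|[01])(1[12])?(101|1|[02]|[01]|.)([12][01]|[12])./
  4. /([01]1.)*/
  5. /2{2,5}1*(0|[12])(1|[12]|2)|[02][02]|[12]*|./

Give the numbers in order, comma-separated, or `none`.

1 → match
2 → match
3 → no match
4 → no match
5 → match

1, 2, 5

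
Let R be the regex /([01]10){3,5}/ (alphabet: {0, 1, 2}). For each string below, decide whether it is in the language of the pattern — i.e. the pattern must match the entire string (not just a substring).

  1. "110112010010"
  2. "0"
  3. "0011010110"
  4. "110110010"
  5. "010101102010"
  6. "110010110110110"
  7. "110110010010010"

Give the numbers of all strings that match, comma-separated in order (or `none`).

4, 6, 7

1 → no match
2 → no match — must end with "10"
3 → no match
4 → match
5 → no match
6 → match
7 → match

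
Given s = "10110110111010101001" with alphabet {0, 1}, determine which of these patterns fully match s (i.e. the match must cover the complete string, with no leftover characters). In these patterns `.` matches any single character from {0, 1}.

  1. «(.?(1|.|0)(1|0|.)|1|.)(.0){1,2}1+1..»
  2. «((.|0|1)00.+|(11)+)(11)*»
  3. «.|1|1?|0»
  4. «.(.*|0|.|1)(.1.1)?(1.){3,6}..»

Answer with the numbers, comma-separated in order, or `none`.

4

1 → no match
2 → no match
3 → no match
4 → match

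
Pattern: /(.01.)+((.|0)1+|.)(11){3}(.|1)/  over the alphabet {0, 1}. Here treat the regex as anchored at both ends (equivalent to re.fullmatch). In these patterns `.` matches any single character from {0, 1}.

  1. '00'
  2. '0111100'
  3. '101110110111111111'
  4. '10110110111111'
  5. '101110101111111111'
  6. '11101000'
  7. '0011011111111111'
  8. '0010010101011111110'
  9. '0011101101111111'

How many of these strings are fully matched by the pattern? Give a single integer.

4

1 → no match
2 → no match
3 → match
4 → no match
5 → match
6 → no match
7 → match
8 → no match
9 → match
Total matched: 4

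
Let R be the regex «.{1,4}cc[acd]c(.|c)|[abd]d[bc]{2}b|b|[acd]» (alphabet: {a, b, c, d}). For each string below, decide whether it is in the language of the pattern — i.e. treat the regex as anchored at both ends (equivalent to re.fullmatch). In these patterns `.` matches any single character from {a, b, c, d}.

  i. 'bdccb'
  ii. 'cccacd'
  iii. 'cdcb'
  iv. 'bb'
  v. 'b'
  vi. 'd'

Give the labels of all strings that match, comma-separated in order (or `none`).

i → match
ii → match
iii → no match
iv → no match
v → match
vi → match

i, ii, v, vi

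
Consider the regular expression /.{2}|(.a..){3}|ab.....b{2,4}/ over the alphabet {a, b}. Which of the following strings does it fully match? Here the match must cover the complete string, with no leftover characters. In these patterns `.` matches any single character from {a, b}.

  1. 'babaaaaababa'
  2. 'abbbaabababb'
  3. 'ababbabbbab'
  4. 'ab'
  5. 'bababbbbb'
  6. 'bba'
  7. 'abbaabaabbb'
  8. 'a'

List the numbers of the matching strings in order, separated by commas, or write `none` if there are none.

1 → match
2 → no match
3 → no match
4 → match
5 → no match
6 → no match
7 → no match
8 → no match

1, 4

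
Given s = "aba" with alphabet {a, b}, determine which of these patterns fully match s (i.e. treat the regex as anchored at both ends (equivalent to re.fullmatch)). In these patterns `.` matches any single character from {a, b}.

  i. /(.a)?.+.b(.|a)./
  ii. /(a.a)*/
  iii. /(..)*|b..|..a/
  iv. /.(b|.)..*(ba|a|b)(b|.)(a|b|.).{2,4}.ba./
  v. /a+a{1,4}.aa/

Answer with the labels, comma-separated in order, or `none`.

i → no match
ii → match
iii → match
iv → no match
v → no match — must end with "aa"

ii, iii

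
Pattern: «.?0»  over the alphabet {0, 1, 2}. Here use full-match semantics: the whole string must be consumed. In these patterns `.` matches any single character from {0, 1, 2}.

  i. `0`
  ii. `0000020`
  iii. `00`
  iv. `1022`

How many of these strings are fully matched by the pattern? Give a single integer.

2

i → match
ii → no match
iii → match
iv → no match — must end with `0`
Total matched: 2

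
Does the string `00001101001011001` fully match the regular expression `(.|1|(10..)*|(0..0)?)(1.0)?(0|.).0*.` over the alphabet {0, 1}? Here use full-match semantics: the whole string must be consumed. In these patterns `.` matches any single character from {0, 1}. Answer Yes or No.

No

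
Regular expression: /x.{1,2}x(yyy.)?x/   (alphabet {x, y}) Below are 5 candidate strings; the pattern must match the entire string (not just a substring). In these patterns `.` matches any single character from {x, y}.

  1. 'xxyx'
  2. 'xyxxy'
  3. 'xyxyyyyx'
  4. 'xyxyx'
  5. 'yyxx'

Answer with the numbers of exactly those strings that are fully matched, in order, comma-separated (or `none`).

3

1. 'xxyx' → no match
2. 'xyxxy' → no match — must end with 'x'
3. 'xyxyyyyx' → match
4. 'xyxyx' → no match
5. 'yyxx' → no match — must start with 'x'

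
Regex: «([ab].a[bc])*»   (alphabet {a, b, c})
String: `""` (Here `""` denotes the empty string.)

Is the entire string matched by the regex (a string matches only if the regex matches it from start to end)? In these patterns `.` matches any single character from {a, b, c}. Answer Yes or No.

Yes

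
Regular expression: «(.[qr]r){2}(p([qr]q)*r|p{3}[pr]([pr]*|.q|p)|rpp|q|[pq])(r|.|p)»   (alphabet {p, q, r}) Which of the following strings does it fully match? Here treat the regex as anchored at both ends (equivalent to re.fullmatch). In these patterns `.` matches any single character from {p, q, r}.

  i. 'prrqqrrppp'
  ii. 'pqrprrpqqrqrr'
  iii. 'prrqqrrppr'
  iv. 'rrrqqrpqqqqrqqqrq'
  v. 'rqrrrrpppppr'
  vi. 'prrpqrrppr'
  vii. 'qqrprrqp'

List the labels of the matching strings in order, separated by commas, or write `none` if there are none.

i → match
ii → match
iii → match
iv → match
v → match
vi → match
vii → match

i, ii, iii, iv, v, vi, vii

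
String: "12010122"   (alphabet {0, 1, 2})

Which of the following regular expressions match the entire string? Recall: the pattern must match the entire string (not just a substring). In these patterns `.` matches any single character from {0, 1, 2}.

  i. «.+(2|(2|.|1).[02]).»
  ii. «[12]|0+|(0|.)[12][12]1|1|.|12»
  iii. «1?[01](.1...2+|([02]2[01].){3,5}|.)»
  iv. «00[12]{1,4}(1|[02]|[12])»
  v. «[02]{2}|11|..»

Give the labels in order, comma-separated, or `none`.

i

i → match
ii → no match
iii → no match
iv → no match — must start with "00"
v → no match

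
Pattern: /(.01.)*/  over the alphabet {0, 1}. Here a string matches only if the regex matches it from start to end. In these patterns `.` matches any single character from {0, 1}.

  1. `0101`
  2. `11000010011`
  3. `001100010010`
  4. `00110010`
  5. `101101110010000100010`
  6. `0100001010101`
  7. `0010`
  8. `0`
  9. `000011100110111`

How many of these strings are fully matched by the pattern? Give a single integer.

2

1 → no match
2 → no match
3 → no match
4 → match
5 → no match
6 → no match
7 → match
8 → no match
9 → no match
Total matched: 2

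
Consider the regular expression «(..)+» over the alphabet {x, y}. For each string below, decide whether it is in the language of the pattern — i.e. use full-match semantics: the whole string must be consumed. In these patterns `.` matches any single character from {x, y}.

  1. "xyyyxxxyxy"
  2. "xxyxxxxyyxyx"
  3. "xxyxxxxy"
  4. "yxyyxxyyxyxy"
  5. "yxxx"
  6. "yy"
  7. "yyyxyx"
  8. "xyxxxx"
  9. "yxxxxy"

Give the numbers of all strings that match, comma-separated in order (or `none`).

1, 2, 3, 4, 5, 6, 7, 8, 9

1 → match
2 → match
3 → match
4 → match
5 → match
6 → match
7 → match
8 → match
9 → match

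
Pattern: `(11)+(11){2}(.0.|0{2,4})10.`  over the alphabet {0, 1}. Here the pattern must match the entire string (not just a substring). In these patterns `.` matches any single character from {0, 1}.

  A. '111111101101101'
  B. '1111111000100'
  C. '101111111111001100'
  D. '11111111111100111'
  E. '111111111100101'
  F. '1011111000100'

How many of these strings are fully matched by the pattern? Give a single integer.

A → no match
B → no match
C → no match — must start with '11'
D → no match
E → match
F → no match — must start with '11'
Total matched: 1

1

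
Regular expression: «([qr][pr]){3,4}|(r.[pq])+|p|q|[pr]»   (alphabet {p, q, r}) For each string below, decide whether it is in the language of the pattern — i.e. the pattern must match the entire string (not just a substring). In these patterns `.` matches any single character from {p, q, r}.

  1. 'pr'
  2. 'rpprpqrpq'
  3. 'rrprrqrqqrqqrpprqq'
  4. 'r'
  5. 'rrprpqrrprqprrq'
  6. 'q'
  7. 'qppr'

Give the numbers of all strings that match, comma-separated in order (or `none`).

1 → no match
2 → match
3 → match
4 → match
5 → match
6 → match
7 → no match

2, 3, 4, 5, 6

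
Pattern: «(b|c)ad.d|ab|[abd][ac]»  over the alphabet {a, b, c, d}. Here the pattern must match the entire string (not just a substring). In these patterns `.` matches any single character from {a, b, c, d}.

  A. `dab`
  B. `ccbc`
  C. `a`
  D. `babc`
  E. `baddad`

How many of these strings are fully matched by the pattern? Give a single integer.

A → no match
B → no match
C → no match
D → no match
E → no match
Total matched: 0

0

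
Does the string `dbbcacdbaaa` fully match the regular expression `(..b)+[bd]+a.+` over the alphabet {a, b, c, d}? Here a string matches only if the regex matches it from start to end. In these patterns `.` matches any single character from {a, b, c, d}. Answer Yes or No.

No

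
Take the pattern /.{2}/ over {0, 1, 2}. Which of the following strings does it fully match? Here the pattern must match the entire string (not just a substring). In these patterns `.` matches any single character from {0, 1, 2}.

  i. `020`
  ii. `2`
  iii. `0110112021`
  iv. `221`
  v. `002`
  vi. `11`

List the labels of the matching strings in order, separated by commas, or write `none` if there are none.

vi

i. `020` → no match
ii. `2` → no match
iii. `0110112021` → no match
iv. `221` → no match
v. `002` → no match
vi. `11` → match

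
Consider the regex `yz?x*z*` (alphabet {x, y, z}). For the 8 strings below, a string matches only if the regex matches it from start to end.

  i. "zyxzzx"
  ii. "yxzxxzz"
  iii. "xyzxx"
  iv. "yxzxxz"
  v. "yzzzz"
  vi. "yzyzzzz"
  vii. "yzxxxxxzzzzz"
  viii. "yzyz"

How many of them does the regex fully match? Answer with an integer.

i → no match — must start with "y"
ii → no match
iii → no match — must start with "y"
iv → no match
v → match
vi → no match
vii → match
viii → no match
Total matched: 2

2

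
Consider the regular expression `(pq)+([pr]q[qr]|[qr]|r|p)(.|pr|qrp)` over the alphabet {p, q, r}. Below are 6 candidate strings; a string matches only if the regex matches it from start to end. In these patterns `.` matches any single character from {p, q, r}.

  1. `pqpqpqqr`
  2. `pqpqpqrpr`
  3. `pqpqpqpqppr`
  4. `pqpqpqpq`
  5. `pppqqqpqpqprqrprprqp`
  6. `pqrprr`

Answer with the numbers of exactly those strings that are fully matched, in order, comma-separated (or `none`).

1. `pqpqpqqr` → match
2. `pqpqpqrpr` → match
3. `pqpqpqpqppr` → match
4. `pqpqpqpq` → match
5 → no match — must start with `pq`
6. `pqrprr` → no match

1, 2, 3, 4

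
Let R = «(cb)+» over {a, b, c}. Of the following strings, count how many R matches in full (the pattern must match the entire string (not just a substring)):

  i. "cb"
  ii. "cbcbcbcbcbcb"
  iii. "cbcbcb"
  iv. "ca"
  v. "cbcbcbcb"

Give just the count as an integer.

i → match
ii → match
iii → match
iv → no match — must start with "cb"
v → match
Total matched: 4

4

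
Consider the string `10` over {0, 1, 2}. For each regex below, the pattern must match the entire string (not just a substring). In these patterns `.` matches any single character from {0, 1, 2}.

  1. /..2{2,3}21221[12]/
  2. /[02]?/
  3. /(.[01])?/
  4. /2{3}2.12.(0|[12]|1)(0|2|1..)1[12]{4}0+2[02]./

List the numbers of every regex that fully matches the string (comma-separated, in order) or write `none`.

1 → no match
2 → no match
3 → match
4 → no match — must start with `2`

3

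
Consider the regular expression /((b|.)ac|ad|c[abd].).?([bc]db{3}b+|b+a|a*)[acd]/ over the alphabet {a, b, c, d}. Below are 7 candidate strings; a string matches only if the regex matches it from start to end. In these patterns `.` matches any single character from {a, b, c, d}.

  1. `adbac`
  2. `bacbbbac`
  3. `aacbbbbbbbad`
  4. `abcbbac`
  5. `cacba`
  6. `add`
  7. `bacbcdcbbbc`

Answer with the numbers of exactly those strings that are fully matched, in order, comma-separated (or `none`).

1 → match
2 → match
3 → match
4 → no match
5 → match
6 → match
7 → no match

1, 2, 3, 5, 6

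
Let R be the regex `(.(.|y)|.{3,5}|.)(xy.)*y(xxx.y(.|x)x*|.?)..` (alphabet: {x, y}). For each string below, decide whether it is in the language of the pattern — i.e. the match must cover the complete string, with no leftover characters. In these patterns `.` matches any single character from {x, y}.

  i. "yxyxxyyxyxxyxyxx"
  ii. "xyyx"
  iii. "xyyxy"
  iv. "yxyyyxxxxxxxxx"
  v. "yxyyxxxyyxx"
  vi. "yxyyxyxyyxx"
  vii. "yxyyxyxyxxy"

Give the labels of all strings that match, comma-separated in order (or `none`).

i → match
ii → match
iii → match
iv → no match
v → no match
vi → match
vii → match

i, ii, iii, vi, vii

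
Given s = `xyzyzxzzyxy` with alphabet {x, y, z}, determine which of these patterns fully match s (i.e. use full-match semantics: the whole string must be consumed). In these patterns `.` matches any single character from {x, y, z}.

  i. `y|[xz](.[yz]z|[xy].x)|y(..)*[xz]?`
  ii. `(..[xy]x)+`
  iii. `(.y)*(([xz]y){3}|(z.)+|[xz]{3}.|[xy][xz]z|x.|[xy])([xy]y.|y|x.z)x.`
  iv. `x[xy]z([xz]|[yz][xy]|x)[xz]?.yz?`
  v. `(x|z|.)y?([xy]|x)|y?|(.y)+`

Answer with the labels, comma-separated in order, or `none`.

iii

i → no match
ii → no match — must end with `x`
iii → match
iv → no match
v → no match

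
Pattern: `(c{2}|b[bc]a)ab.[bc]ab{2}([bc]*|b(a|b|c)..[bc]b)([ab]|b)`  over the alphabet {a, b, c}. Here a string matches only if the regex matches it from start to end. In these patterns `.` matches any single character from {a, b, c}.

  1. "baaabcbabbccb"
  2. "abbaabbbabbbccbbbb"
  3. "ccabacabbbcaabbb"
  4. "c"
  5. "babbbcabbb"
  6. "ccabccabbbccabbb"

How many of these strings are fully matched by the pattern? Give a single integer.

1 → no match
2 → no match
3 → match
4 → no match
5 → no match
6 → match
Total matched: 2

2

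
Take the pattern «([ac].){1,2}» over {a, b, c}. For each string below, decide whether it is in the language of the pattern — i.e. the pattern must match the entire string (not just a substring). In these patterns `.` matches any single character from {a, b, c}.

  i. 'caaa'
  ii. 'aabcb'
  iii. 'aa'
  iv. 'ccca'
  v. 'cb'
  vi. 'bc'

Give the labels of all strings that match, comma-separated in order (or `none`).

i → match
ii → no match
iii → match
iv → match
v → match
vi → no match

i, iii, iv, v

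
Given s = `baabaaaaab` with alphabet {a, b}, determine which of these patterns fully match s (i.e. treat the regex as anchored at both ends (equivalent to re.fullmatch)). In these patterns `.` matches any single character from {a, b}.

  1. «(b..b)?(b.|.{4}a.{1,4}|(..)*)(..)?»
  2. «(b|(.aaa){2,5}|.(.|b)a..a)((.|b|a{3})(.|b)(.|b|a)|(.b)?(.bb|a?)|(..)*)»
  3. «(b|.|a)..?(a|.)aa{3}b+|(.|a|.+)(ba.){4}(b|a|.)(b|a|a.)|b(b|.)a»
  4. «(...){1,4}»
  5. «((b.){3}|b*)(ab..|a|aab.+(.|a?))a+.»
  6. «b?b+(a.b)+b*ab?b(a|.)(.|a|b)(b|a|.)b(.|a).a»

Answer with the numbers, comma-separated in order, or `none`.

1, 2, 5

1 → match
2 → match
3 → no match
4 → no match
5 → match
6 → no match — must end with `a`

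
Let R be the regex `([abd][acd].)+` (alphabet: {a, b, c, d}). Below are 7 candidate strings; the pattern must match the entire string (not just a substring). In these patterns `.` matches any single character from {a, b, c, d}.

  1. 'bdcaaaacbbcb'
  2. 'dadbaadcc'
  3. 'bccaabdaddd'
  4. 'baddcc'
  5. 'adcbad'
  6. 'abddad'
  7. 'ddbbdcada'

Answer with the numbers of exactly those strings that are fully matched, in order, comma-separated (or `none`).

1 → match
2 → match
3 → no match
4 → match
5 → match
6 → no match
7 → match

1, 2, 4, 5, 7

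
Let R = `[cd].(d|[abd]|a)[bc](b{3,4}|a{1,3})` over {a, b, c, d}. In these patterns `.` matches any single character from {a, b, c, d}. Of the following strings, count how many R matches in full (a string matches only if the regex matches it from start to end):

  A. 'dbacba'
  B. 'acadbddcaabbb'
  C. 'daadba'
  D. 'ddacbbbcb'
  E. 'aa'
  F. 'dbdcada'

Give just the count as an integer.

0

A → no match
B → no match
C → no match
D → no match
E → no match
F → no match
Total matched: 0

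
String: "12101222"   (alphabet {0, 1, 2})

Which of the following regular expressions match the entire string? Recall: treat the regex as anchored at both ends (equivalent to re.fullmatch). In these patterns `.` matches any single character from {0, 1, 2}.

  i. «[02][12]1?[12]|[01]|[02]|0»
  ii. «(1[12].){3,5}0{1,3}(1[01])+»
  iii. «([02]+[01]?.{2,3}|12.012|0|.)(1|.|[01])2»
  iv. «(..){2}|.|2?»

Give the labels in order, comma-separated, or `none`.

i → no match
ii → no match
iii → match
iv → no match

iii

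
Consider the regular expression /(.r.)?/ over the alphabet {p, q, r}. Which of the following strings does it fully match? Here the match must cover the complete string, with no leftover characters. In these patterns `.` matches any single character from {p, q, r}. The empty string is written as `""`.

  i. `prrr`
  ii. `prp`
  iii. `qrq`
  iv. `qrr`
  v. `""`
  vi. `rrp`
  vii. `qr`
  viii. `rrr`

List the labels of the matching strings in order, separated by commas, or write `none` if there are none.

i → no match
ii → match
iii → match
iv → match
v → match
vi → match
vii → no match
viii → match

ii, iii, iv, v, vi, viii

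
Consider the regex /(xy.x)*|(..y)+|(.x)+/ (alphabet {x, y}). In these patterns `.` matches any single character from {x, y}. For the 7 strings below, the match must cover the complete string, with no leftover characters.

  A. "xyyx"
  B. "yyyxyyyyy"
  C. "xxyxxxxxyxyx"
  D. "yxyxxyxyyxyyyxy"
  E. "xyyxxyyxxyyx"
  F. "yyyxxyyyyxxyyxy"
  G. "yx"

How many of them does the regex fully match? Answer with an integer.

7

A → match
B → match
C → match
D → match
E → match
F → match
G → match
Total matched: 7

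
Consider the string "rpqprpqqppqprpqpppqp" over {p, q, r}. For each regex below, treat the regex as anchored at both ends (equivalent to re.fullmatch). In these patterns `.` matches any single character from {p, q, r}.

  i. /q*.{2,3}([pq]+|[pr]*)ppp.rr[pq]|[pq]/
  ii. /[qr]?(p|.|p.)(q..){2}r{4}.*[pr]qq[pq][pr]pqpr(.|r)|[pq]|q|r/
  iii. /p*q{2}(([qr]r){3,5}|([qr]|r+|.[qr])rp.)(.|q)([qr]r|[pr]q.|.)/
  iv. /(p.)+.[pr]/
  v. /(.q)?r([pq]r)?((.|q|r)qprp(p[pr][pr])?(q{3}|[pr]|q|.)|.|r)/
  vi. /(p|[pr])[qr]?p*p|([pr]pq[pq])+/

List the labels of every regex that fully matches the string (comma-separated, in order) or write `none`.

i → no match
ii → no match
iii → no match
iv → no match — must start with "p"
v → no match
vi → match

vi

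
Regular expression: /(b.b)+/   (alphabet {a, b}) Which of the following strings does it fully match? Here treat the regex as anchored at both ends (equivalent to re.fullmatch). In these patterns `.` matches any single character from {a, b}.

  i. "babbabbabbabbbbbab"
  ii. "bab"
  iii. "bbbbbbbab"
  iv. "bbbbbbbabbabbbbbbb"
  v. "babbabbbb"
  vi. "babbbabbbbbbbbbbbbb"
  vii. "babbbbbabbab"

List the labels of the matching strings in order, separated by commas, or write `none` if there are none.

i → match
ii → match
iii → match
iv → match
v → match
vi → no match
vii → match

i, ii, iii, iv, v, vii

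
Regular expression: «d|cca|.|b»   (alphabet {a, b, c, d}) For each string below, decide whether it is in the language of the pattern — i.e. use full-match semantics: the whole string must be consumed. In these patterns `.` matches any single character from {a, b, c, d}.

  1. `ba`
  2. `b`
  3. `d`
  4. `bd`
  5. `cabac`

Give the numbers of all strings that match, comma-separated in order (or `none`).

1 → no match
2 → match
3 → match
4 → no match
5 → no match

2, 3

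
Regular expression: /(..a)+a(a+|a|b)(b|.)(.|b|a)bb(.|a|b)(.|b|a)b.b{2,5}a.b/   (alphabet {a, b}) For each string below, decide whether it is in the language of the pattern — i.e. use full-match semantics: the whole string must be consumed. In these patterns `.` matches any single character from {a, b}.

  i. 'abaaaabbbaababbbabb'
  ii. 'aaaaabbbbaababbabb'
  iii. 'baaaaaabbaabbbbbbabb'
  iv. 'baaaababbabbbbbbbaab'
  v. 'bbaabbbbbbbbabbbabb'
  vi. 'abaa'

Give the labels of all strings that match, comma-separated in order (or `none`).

i → match
ii → match
iii → match
iv → match
v → match
vi → no match — must end with 'b'

i, ii, iii, iv, v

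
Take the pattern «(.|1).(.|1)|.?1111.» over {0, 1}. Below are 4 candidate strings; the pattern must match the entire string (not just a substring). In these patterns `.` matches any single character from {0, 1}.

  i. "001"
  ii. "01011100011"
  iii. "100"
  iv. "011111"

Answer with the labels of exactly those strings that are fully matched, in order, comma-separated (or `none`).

i, iii, iv

i → match
ii → no match
iii → match
iv → match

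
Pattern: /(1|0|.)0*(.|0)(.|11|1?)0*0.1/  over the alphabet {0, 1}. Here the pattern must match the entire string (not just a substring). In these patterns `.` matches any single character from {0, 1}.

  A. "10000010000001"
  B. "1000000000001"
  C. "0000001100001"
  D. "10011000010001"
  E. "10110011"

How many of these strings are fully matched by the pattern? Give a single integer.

4

A → match
B → match
C → match
D → no match
E → match
Total matched: 4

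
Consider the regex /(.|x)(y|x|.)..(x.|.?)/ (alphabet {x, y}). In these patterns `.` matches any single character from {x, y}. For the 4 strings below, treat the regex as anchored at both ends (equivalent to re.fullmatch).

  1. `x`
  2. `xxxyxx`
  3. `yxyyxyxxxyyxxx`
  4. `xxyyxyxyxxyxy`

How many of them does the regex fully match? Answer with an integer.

1. `x` → no match
2. `xxxyxx` → match
3 → no match
4 → no match
Total matched: 1

1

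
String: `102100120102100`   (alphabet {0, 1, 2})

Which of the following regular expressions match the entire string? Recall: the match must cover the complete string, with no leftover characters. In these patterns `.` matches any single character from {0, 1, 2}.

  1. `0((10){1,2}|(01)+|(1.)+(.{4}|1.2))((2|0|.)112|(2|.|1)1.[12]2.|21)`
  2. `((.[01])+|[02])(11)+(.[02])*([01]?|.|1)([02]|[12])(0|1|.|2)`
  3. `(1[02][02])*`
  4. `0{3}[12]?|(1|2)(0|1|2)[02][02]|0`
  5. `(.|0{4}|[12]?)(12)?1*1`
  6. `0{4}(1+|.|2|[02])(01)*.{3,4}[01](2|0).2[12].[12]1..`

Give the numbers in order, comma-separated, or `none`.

3

1 → no match — must start with `0`
2 → no match
3 → match
4 → no match
5 → no match — must end with `1`
6 → no match — must start with `0`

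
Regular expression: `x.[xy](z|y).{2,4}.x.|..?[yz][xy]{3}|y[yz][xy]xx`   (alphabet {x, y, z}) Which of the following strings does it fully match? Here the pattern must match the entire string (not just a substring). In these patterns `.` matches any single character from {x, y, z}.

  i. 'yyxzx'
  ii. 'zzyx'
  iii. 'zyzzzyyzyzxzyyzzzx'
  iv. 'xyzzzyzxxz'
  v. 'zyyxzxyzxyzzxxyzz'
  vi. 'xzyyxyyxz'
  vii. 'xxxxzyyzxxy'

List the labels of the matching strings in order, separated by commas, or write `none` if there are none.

i → no match
ii → no match
iii → no match
iv → no match
v → no match
vi → match
vii → no match

vi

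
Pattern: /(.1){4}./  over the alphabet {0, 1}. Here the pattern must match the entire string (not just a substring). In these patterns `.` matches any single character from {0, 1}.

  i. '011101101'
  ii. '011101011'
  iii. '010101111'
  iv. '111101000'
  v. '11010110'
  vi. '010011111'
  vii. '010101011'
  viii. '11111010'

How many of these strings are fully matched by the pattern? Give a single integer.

3

i → no match
ii → match
iii → match
iv → no match
v → no match
vi → no match
vii → match
viii → no match
Total matched: 3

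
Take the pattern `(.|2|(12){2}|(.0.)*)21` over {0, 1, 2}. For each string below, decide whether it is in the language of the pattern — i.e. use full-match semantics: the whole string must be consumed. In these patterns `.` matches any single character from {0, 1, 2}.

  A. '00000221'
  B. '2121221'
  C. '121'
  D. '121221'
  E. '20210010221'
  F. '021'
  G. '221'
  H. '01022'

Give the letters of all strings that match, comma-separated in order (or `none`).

A → match
B → no match
C → match
D → match
E → match
F → match
G → match
H → no match — must end with '21'

A, C, D, E, F, G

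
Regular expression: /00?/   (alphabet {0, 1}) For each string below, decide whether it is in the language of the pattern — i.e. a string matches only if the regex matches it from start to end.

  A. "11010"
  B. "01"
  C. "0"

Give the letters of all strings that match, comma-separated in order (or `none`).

C

A → no match — must start with "0"
B → no match
C → match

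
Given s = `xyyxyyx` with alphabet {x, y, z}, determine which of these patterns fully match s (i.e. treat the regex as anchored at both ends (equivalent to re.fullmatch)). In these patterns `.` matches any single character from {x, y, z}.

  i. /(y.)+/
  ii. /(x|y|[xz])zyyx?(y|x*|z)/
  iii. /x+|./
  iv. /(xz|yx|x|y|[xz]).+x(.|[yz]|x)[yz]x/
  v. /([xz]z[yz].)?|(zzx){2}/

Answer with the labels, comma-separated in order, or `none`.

i → no match — must start with `y`
ii → no match
iii → no match
iv → match
v → no match

iv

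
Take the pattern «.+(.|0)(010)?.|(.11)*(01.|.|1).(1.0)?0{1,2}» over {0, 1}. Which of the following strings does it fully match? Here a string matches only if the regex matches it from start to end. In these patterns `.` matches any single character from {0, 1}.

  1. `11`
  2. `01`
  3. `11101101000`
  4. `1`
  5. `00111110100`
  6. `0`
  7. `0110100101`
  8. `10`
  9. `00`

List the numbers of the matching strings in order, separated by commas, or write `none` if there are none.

1. `11` → no match
2. `01` → no match
3. `11101101000` → match
4. `1` → no match
5. `00111110100` → match
6. `0` → no match
7. `0110100101` → match
8. `10` → no match
9. `00` → no match

3, 5, 7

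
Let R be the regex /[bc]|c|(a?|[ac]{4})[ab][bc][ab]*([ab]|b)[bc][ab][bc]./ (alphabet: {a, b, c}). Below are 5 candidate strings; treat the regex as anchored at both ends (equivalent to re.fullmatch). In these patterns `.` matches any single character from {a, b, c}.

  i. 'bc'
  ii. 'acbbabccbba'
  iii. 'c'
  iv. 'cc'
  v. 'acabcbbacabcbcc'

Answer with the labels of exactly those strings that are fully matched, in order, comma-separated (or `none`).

i → no match
ii → no match
iii → match
iv → no match
v → no match

iii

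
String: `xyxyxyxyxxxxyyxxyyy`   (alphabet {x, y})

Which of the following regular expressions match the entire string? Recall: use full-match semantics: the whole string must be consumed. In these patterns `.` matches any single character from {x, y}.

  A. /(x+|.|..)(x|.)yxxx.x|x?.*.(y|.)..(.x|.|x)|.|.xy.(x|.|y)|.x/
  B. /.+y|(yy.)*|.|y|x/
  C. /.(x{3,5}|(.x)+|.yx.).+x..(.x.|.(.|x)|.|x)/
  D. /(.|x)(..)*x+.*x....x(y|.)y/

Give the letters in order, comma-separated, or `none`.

A, B, C

A → match
B → match
C → match
D → no match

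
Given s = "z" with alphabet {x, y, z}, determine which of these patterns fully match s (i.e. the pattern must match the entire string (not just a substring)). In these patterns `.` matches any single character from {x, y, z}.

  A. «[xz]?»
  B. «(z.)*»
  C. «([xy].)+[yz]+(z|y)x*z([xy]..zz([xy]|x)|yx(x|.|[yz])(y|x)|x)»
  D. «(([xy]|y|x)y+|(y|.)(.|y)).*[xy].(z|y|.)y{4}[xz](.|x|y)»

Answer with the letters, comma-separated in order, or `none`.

A

A → match
B → no match
C → no match
D → no match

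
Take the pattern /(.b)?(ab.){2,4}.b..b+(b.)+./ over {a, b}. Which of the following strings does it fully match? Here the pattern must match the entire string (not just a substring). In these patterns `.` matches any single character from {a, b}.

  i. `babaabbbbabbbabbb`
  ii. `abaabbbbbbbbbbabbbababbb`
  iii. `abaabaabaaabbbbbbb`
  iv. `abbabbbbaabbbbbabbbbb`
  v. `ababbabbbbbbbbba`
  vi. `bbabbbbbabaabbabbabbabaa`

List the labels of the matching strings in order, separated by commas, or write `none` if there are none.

i → no match
ii → match
iii → no match
iv → match
v → match
vi → no match

ii, iv, v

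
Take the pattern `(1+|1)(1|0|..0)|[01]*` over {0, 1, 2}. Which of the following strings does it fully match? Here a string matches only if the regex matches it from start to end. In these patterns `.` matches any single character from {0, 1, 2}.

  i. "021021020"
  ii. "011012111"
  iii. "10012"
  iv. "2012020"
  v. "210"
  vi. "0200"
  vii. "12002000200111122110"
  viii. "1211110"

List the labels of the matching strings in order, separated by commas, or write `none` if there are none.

none

i → no match
ii → no match
iii → no match
iv → no match
v → no match
vi → no match
vii → no match
viii → no match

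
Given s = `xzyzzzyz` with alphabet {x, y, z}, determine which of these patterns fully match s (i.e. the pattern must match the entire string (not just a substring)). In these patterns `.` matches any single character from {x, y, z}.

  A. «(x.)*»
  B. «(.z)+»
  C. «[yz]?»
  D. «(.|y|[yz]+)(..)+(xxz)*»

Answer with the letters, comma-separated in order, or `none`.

A → no match
B → match
C → no match
D → no match

B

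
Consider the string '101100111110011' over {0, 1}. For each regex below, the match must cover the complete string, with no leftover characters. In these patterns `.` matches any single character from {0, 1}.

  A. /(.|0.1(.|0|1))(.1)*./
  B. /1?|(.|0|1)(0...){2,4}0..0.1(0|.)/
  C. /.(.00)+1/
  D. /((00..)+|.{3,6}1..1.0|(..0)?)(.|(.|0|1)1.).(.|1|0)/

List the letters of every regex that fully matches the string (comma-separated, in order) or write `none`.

D

A → no match
B → no match
C → no match — must end with '001'
D → match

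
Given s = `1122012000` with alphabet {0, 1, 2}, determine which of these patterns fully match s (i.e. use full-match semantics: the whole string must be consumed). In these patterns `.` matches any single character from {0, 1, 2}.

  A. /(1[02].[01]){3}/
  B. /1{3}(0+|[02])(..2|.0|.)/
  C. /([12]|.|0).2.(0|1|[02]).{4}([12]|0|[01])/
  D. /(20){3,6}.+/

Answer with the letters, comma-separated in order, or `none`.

C

A → no match
B → no match
C → match
D → no match — must start with `20`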